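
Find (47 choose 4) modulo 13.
5

Using Lucas' theorem:
Write n=47 and k=4 in base 13:
n in base 13: [3, 8]
k in base 13: [0, 4]
C(47,4) mod 13 = ∏ C(n_i, k_i) mod 13
Digit binomials (mod 13): C(3,0) = 1; C(8,4) = 70 ≡ 5
Product: 1 × 5 = 5 ≡ 5 (mod 13)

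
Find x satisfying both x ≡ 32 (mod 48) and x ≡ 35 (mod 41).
896

Using Chinese Remainder Theorem:
M = 48 × 41 = 1968
M1 = 41, M2 = 48
y1 = 41^(-1) mod 48 = 41
y2 = 48^(-1) mod 41 = 6
x = (32×41×41 + 35×48×6) mod 1968 = 896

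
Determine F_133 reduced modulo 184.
89

Matrix identity: Q^n = [[F_(n+1), F_n], [F_n, F_(n-1)]] with Q = [[1,1],[1,0]].
n = 133 = 10000101₂. Square-and-multiply, entries mod 184:
Q^1 = [[1,1],[1,0]]
Q^2 = (Q^1)² = [[2,1],[1,1]]
Q^4 = (Q^2)² = [[5,3],[3,2]]
Q^8 = (Q^4)² = [[34,21],[21,13]]
Q^16 = (Q^8)² = [[125,67],[67,58]]
Q^33 = (Q^16)²·Q = [[175,58],[58,117]]
Q^66 = (Q^33)² = [[133,8],[8,125]]
Q^133 = (Q^66)²·Q = [[129,89],[89,40]]
F_133 mod 184 = Q^133[0][1] = 89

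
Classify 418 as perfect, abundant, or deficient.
deficient

Proper divisors of 418: sum = 1 + 2 + 11 + 19 + 22 + 38 + 209 = 302
Since 302 < 418, 418 is deficient.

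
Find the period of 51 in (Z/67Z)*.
66

67 is prime, so ord(51) divides φ(67) = 66.
Divisors of 66: 1, 2, 3, 6, 11, 22, 33, 66.
Repeated squaring: 51^1 ≡ 51, 51^2 ≡ 55, 51^4 ≡ 10, 51^8 ≡ 33, 51^16 ≡ 17, 51^32 ≡ 21, 51^64 ≡ 39 (mod 67).
Test 51^d mod 67 for each divisor d in increasing order:
51^1 ≡ 51
51^2 ≡ 55
51^3 = 51^2·51^1 ≡ 58
51^6 = 51^4·51^2 ≡ 14
51^11 = 51^8·51^2·51^1 ≡ 38
51^22 = 51^16·51^4·51^2 ≡ 37
51^33 = 51^32·51^1 ≡ 66
51^66 = 51^64·51^2 ≡ 1  ← first divisor giving 1
The order is 66.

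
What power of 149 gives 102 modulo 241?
159

Baby-step giant-step with step n = ⌈√241⌉ = 16.
Baby steps 149^j mod 241 (j:value) for j=0..15: 0:1, 1:149, 2:29, 3:224, 4:118, 5:230, 6:48, 7:163, 8:187, 9:148, 10:121, 11:195, 12:135, 13:112, 14:59, 15:115.
Giant-step multiplier: 149^(-16) ≡ 149^(240-16) = 149^224 ≡ 231 (mod 241).
Giant steps γ_i = 102·231^i mod 241: γ_0=102, γ_1=185, γ_2=78, γ_3=184, γ_4=88, γ_5=84, γ_6=124, γ_7=206, γ_8=109, γ_9=115 (in table at j=15).
x = i·n + j = 9·16 + 15 = 159.
Check: 149^159 ≡ 102 (mod 241).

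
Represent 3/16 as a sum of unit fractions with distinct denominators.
1/6 + 1/48

Greedy algorithm:
3/16: ceiling(16/3) = 6, use 1/6
1/48: ceiling(48/1) = 48, use 1/48
Result: 3/16 = 1/6 + 1/48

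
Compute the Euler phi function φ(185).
144

185 = 5 × 37
φ(n) = n × ∏(1 - 1/p) for each prime p dividing n
φ(185) = 185 × (1 - 1/5) × (1 - 1/37) = 144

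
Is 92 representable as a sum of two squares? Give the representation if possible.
Not possible

Factorization: 92 = 2^2 × 23
By Fermat: n is sum of two squares iff every prime p ≡ 3 (mod 4) appears to even power.
Prime(s) ≡ 3 (mod 4) with odd exponent: [(23, 1)]
Therefore 92 cannot be expressed as a² + b².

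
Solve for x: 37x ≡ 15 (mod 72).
x ≡ 51 (mod 72)

gcd(37, 72) = 1, which divides 15, so solutions exist.
Find 37^(-1) mod 72 by the extended Euclidean algorithm:
72 = 1 × 37 + 35  ⟹  35 = (1)·72 + (-1)·37
37 = 1 × 35 + 2  ⟹  2 = (-1)·72 + (2)·37
35 = 17 × 2 + 1  ⟹  1 = (18)·72 + (-35)·37
So (-35)·37 ≡ 1 (mod 72), i.e. 37^(-1) ≡ -35 ≡ 37 (mod 72).
x ≡ 37 × 15 = 555 ≡ 51 (mod 72).
Check: 37 × 51 = 1887 ≡ 15 (mod 72).
Unique solution: x ≡ 51 (mod 72)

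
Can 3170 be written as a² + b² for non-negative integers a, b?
19² + 53² (a=19, b=53)

Factorization: 3170 = 2 × 5 × 317
By Fermat: n is sum of two squares iff every prime p ≡ 3 (mod 4) appears to even power.
All primes ≡ 3 (mod 4) appear to even power.
Search a = 0, 1, 2, … for 3170 - a² a perfect square: first hit at a = 19: 3170 - 361 = 2809 = 53².
3170 = 19² + 53² = 361 + 2809 ✓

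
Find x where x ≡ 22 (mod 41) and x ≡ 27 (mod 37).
1211

Using Chinese Remainder Theorem:
M = 41 × 37 = 1517
M1 = 37, M2 = 41
y1 = 37^(-1) mod 41 = 10
y2 = 41^(-1) mod 37 = 28
x = (22×37×10 + 27×41×28) mod 1517 = 1211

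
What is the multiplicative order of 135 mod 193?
192

193 is prime, so ord(135) divides φ(193) = 192.
Divisors of 192: 1, 2, 3, 4, 6, 8, 12, 16, 24, 32, 48, 64, 96, 192.
Repeated squaring: 135^1 ≡ 135, 135^2 ≡ 83, 135^4 ≡ 134, 135^8 ≡ 7, 135^16 ≡ 49, 135^32 ≡ 85, 135^64 ≡ 84, 135^128 ≡ 108 (mod 193).
Test 135^d mod 193 for each divisor d in increasing order:
135^1 ≡ 135
135^2 ≡ 83
135^3 = 135^2·135^1 ≡ 11
135^4 ≡ 134
135^6 = 135^4·135^2 ≡ 121
135^8 ≡ 7
135^12 = 135^8·135^4 ≡ 166
135^16 ≡ 49
135^24 = 135^16·135^8 ≡ 150
135^32 ≡ 85
135^48 = 135^32·135^16 ≡ 112
135^64 ≡ 84
135^96 = 135^64·135^32 ≡ 192
135^192 = 135^128·135^64 ≡ 1  ← first divisor giving 1
The order is 192.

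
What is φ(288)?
96

288 = 2^5 × 3^2
φ(n) = n × ∏(1 - 1/p) for each prime p dividing n
φ(288) = 288 × (1 - 1/2) × (1 - 1/3) = 96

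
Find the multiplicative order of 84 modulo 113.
112

113 is prime, so ord(84) divides φ(113) = 112.
Divisors of 112: 1, 2, 4, 7, 8, 14, 16, 28, 56, 112.
Repeated squaring: 84^1 ≡ 84, 84^2 ≡ 50, 84^4 ≡ 14, 84^8 ≡ 83, 84^16 ≡ 109, 84^32 ≡ 16, 84^64 ≡ 30 (mod 113).
Test 84^d mod 113 for each divisor d in increasing order:
84^1 ≡ 84
84^2 ≡ 50
84^4 ≡ 14
84^7 = 84^4·84^2·84^1 ≡ 40
84^8 ≡ 83
84^14 = 84^8·84^4·84^2 ≡ 18
84^16 ≡ 109
84^28 = 84^16·84^8·84^4 ≡ 98
84^56 = 84^32·84^16·84^8 ≡ 112
84^112 = 84^64·84^32·84^16 ≡ 1  ← first divisor giving 1
The order is 112.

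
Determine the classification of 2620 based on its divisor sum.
abundant

Proper divisors of 2620: sum = 1 + 2 + 4 + 5 + 10 + 20 + 131 + 262 + 524 + 655 + 1310 = 2924
Since 2924 > 2620, 2620 is abundant.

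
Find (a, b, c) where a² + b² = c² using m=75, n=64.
(1529, 9600, 9721)

Euclid's formula: a = m² - n², b = 2mn, c = m² + n²
m = 75, n = 64
a = 75² - 64² = 5625 - 4096 = 1529
b = 2 × 75 × 64 = 9600
c = 75² + 64² = 5625 + 4096 = 9721
Verification: 1529² + 9600² = 2337841 + 92160000 = 94497841 = 9721² ✓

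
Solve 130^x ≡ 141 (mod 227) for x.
16

Baby-step giant-step with step n = ⌈√227⌉ = 16.
Baby steps 130^j mod 227 (j:value) for j=0..15: 0:1, 1:130, 2:102, 3:94, 4:189, 5:54, 6:210, 7:60, 8:82, 9:218, 10:192, 11:217, 12:62, 13:115, 14:195, 15:153.
Giant-step multiplier: 130^(-16) ≡ 130^(226-16) = 130^210 ≡ 161 (mod 227).
Giant steps γ_i = 141·161^i mod 227: γ_0=141, γ_1=1 (in table at j=0).
x = i·n + j = 1·16 + 0 = 16.
Check: 130^16 ≡ 141 (mod 227).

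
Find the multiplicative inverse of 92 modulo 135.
113

gcd(92, 135) = 1, so the inverse exists.
Extended Euclidean algorithm on (135, 92):
135 = 1 × 92 + 43  ⟹  43 = (1)·135 + (-1)·92
92 = 2 × 43 + 6  ⟹  6 = (-2)·135 + (3)·92
43 = 7 × 6 + 1  ⟹  1 = (15)·135 + (-22)·92
So (-22)·92 ≡ 1 (mod 135), i.e. 92^(-1) ≡ -22 ≡ 113 (mod 135).
Check: 92 × 113 = 10396 ≡ 1 (mod 135)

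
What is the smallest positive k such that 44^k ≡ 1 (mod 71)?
70

71 is prime, so ord(44) divides φ(71) = 70.
Divisors of 70: 1, 2, 5, 7, 10, 14, 35, 70.
Repeated squaring: 44^1 ≡ 44, 44^2 ≡ 19, 44^4 ≡ 6, 44^8 ≡ 36, 44^16 ≡ 18, 44^32 ≡ 40, 44^64 ≡ 38 (mod 71).
Test 44^d mod 71 for each divisor d in increasing order:
44^1 ≡ 44
44^2 ≡ 19
44^5 = 44^4·44^1 ≡ 51
44^7 = 44^4·44^2·44^1 ≡ 46
44^10 = 44^8·44^2 ≡ 45
44^14 = 44^8·44^4·44^2 ≡ 57
44^35 = 44^32·44^2·44^1 ≡ 70
44^70 = 44^64·44^4·44^2 ≡ 1  ← first divisor giving 1
The order is 70.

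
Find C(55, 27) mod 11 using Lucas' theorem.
0

Using Lucas' theorem:
Write n=55 and k=27 in base 11:
n in base 11: [5, 0]
k in base 11: [2, 5]
C(55,27) mod 11 = ∏ C(n_i, k_i) mod 11
Digit binomials (mod 11): C(5,2) = 10; C(0,5) = 0 (k_i > n_i)
Product: 10 × 0 = 0 ≡ 0 (mod 11)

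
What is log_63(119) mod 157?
125

Baby-step giant-step with step n = ⌈√157⌉ = 13.
Baby steps 63^j mod 157 (j:value) for j=0..12: 0:1, 1:63, 2:44, 3:103, 4:52, 5:136, 6:90, 7:18, 8:35, 9:7, 10:127, 11:151, 12:93.
Giant-step multiplier: 63^(-13) ≡ 63^(156-13) = 63^143 ≡ 22 (mod 157).
Giant steps γ_i = 119·22^i mod 157: γ_0=119, γ_1=106, γ_2=134, γ_3=122, γ_4=15, γ_5=16, γ_6=38, γ_7=51, γ_8=23, γ_9=35 (in table at j=8).
x = i·n + j = 9·13 + 8 = 125.
Check: 63^125 ≡ 119 (mod 157).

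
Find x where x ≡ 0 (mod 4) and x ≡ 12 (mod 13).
12

Using Chinese Remainder Theorem:
M = 4 × 13 = 52
M1 = 13, M2 = 4
y1 = 13^(-1) mod 4 = 1
y2 = 4^(-1) mod 13 = 10
x = (0×13×1 + 12×4×10) mod 52 = 12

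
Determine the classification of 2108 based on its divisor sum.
deficient

Proper divisors of 2108: sum = 1 + 2 + 4 + 17 + 31 + 34 + 62 + 68 + 124 + 527 + 1054 = 1924
Since 1924 < 2108, 2108 is deficient.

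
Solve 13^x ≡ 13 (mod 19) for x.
1

Baby-step giant-step with step n = ⌈√19⌉ = 5.
Baby steps 13^j mod 19 (j:value) for j=0..4: 0:1, 1:13, 2:17, 3:12, 4:4.
h = 13 is already in the table at j=1, so x = 1.
Check: 13^1 ≡ 13 (mod 19).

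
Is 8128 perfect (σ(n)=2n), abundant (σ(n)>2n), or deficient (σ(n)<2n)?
perfect

Proper divisors of 8128: sum = 1 + 2 + 4 + 8 + 16 + 32 + 64 + 127 + 254 + 508 + 1016 + 2032 + 4064 = 8128
Since 8128 = 8128, 8128 is perfect.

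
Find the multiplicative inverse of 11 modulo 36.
23

gcd(11, 36) = 1, so the inverse exists.
Extended Euclidean algorithm on (36, 11):
36 = 3 × 11 + 3  ⟹  3 = (1)·36 + (-3)·11
11 = 3 × 3 + 2  ⟹  2 = (-3)·36 + (10)·11
3 = 1 × 2 + 1  ⟹  1 = (4)·36 + (-13)·11
So (-13)·11 ≡ 1 (mod 36), i.e. 11^(-1) ≡ -13 ≡ 23 (mod 36).
Check: 11 × 23 = 253 ≡ 1 (mod 36)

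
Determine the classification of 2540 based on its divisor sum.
abundant

Proper divisors of 2540: sum = 1 + 2 + 4 + 5 + 10 + 20 + 127 + 254 + 508 + 635 + 1270 = 2836
Since 2836 > 2540, 2540 is abundant.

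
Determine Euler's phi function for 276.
88

276 = 2^2 × 3 × 23
φ(n) = n × ∏(1 - 1/p) for each prime p dividing n
φ(276) = 276 × (1 - 1/2) × (1 - 1/3) × (1 - 1/23) = 88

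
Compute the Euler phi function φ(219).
144

219 = 3 × 73
φ(n) = n × ∏(1 - 1/p) for each prime p dividing n
φ(219) = 219 × (1 - 1/3) × (1 - 1/73) = 144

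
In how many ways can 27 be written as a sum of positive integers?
3010

p(n) counts ways to write n as a sum of positive integers (order ignored).
Euler's pentagonal recurrence: p(k) = p(k-1) + p(k-2) - p(k-5) - p(k-7) + p(k-12) + p(k-15) - ... (offsets j(3j∓1)/2, signs ++--, p(0)=1, p(<0)=0).
DP table for k = 0..26: p(0)=1, p(1)=1, p(2)=2, p(3)=3, p(4)=5, p(5)=7, p(6)=11, p(7)=15, p(8)=22, p(9)=30, p(10)=42, p(11)=56, p(12)=77, p(13)=101, p(14)=135, p(15)=176, p(16)=231, p(17)=297, p(18)=385, p(19)=490, p(20)=627, p(21)=792, p(22)=1002, p(23)=1255, p(24)=1575, p(25)=1958, p(26)=2436.
Final step: p(27) = p(26) + p(25) - p(22) - p(20) + p(15) + p(12) - p(5) - p(1)
= 2436 + 1958 - 1002 - 627 + 176 + 77 - 7 - 1
= 3010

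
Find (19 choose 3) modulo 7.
3

Using Lucas' theorem:
Write n=19 and k=3 in base 7:
n in base 7: [2, 5]
k in base 7: [0, 3]
C(19,3) mod 7 = ∏ C(n_i, k_i) mod 7
Digit binomials (mod 7): C(2,0) = 1; C(5,3) = 10 ≡ 3
Product: 1 × 3 = 3 ≡ 3 (mod 7)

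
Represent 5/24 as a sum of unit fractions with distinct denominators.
1/5 + 1/120

Greedy algorithm:
5/24: ceiling(24/5) = 5, use 1/5
1/120: ceiling(120/1) = 120, use 1/120
Result: 5/24 = 1/5 + 1/120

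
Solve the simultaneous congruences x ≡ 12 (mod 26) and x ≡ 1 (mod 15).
376

Using Chinese Remainder Theorem:
M = 26 × 15 = 390
M1 = 15, M2 = 26
y1 = 15^(-1) mod 26 = 7
y2 = 26^(-1) mod 15 = 11
x = (12×15×7 + 1×26×11) mod 390 = 376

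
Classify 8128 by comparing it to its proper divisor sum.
perfect

Proper divisors of 8128: sum = 1 + 2 + 4 + 8 + 16 + 32 + 64 + 127 + 254 + 508 + 1016 + 2032 + 4064 = 8128
Since 8128 = 8128, 8128 is perfect.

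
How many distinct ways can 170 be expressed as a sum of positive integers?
274768617130

p(n) counts ways to write n as a sum of positive integers (order ignored).
Euler's pentagonal recurrence: p(k) = p(k-1) + p(k-2) - p(k-5) - p(k-7) + p(k-12) + p(k-15) - ... (offsets j(3j∓1)/2, signs ++--, p(0)=1, p(<0)=0).
DP table for k = 0..169: p(0)=1, p(1)=1, p(2)=2, p(3)=3, p(4)=5, p(5)=7, p(6)=11, p(7)=15, p(8)=22, p(9)=30, p(10)=42, p(11)=56, p(12)=77, p(13)=101, p(14)=135, p(15)=176, p(16)=231, p(17)=297, p(18)=385, p(19)=490, p(20)=627, p(21)=792, p(22)=1002, p(23)=1255, p(24)=1575, p(25)=1958, p(26)=2436, p(27)=3010, p(28)=3718, p(29)=4565, p(30)=5604, p(31)=6842, p(32)=8349, p(33)=10143, p(34)=12310, p(35)=14883, p(36)=17977, p(37)=21637, p(38)=26015, p(39)=31185, p(40)=37338, p(41)=44583, p(42)=53174, p(43)=63261, p(44)=75175, p(45)=89134, p(46)=105558, p(47)=124754, p(48)=147273, p(49)=173525, p(50)=204226, p(51)=239943, p(52)=281589, p(53)=329931, p(54)=386155, p(55)=451276, p(56)=526823, p(57)=614154, p(58)=715220, p(59)=831820, p(60)=966467, p(61)=1121505, p(62)=1300156, p(63)=1505499, p(64)=1741630, p(65)=2012558, p(66)=2323520, p(67)=2679689, p(68)=3087735, p(69)=3554345, p(70)=4087968, p(71)=4697205, p(72)=5392783, p(73)=6185689, p(74)=7089500, p(75)=8118264, p(76)=9289091, p(77)=10619863, p(78)=12132164, p(79)=13848650, p(80)=15796476, p(81)=18004327, p(82)=20506255, p(83)=23338469, p(84)=26543660, p(85)=30167357, p(86)=34262962, p(87)=38887673, p(88)=44108109, p(89)=49995925, p(90)=56634173, p(91)=64112359, p(92)=72533807, p(93)=82010177, p(94)=92669720, p(95)=104651419, p(96)=118114304, p(97)=133230930, p(98)=150198136, p(99)=169229875, p(100)=190569292, p(101)=214481126, p(102)=241265379, p(103)=271248950, p(104)=304801365, p(105)=342325709, p(106)=384276336, p(107)=431149389, p(108)=483502844, p(109)=541946240, p(110)=607163746, p(111)=679903203, p(112)=761002156, p(113)=851376628, p(114)=952050665, p(115)=1064144451, p(116)=1188908248, p(117)=1327710076, p(118)=1482074143, p(119)=1653668665, p(120)=1844349560, p(121)=2056148051, p(122)=2291320912, p(123)=2552338241, p(124)=2841940500, p(125)=3163127352, p(126)=3519222692, p(127)=3913864295, p(128)=4351078600, p(129)=4835271870, p(130)=5371315400, p(131)=5964539504, p(132)=6620830889, p(133)=7346629512, p(134)=8149040695, p(135)=9035836076, p(136)=10015581680, p(137)=11097645016, p(138)=12292341831, p(139)=13610949895, p(140)=15065878135, p(141)=16670689208, p(142)=18440293320, p(143)=20390982757, p(144)=22540654445, p(145)=24908858009, p(146)=27517052599, p(147)=30388671978, p(148)=33549419497, p(149)=37027355200, p(150)=40853235313, p(151)=45060624582, p(152)=49686288421, p(153)=54770336324, p(154)=60356673280, p(155)=66493182097, p(156)=73232243759, p(157)=80630964769, p(158)=88751778802, p(159)=97662728555, p(160)=107438159466, p(161)=118159068427, p(162)=129913904637, p(163)=142798995930, p(164)=156919475295, p(165)=172389800255, p(166)=189334822579, p(167)=207890420102, p(168)=228204732751, p(169)=250438925115.
Final step: p(170) = p(169) + p(168) - p(165) - p(163) + p(158) + p(155) - p(148) - p(144) + p(135) + p(130) - p(119) - p(113) + p(100) + p(93) - p(78) - p(70) + p(53) + p(44) - p(25) - p(15)
= 250438925115 + 228204732751 - 172389800255 - 142798995930 + 88751778802 + 66493182097 - 33549419497 - 22540654445 + 9035836076 + 5371315400 - 1653668665 - 851376628 + 190569292 + 82010177 - 12132164 - 4087968 + 329931 + 75175 - 1958 - 176
= 274768617130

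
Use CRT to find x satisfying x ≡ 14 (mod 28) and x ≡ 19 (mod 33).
910

Using Chinese Remainder Theorem:
M = 28 × 33 = 924
M1 = 33, M2 = 28
y1 = 33^(-1) mod 28 = 17
y2 = 28^(-1) mod 33 = 13
x = (14×33×17 + 19×28×13) mod 924 = 910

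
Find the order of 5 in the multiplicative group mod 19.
9

19 is prime, so ord(5) divides φ(19) = 18.
Divisors of 18: 1, 2, 3, 6, 9, 18.
Repeated squaring: 5^1 ≡ 5, 5^2 ≡ 6, 5^4 ≡ 17, 5^8 ≡ 4, 5^16 ≡ 16 (mod 19).
Test 5^d mod 19 for each divisor d in increasing order:
5^1 ≡ 5
5^2 ≡ 6
5^3 = 5^2·5^1 ≡ 11
5^6 = 5^4·5^2 ≡ 7
5^9 = 5^8·5^1 ≡ 1  ← first divisor giving 1
The order is 9.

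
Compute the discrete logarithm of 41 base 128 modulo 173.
118

Baby-step giant-step with step n = ⌈√173⌉ = 14.
Baby steps 128^j mod 173 (j:value) for j=0..13: 0:1, 1:128, 2:122, 3:46, 4:6, 5:76, 6:40, 7:103, 8:36, 9:110, 10:67, 11:99, 12:43, 13:141.
Giant-step multiplier: 128^(-14) ≡ 128^(172-14) = 128^158 ≡ 34 (mod 173).
Giant steps γ_i = 41·34^i mod 173: γ_0=41, γ_1=10, γ_2=167, γ_3=142, γ_4=157, γ_5=148, γ_6=15, γ_7=164, γ_8=40 (in table at j=6).
x = i·n + j = 8·14 + 6 = 118.
Check: 128^118 ≡ 41 (mod 173).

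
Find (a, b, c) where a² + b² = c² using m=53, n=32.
(1785, 3392, 3833)

Euclid's formula: a = m² - n², b = 2mn, c = m² + n²
m = 53, n = 32
a = 53² - 32² = 2809 - 1024 = 1785
b = 2 × 53 × 32 = 3392
c = 53² + 32² = 2809 + 1024 = 3833
Verification: 1785² + 3392² = 3186225 + 11505664 = 14691889 = 3833² ✓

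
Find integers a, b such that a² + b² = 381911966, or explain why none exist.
Not possible

Factorization: 381911966 = 2 × 41 × 167^3
By Fermat: n is sum of two squares iff every prime p ≡ 3 (mod 4) appears to even power.
Prime(s) ≡ 3 (mod 4) with odd exponent: [(167, 3)]
Therefore 381911966 cannot be expressed as a² + b².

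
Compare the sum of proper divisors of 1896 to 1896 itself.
abundant

Proper divisors of 1896: sum = 1 + 2 + 3 + 4 + 6 + 8 + 12 + 24 + 79 + 158 + 237 + 316 + 474 + 632 + 948 = 2904
Since 2904 > 1896, 1896 is abundant.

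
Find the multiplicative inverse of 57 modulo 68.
37

gcd(57, 68) = 1, so the inverse exists.
Extended Euclidean algorithm on (68, 57):
68 = 1 × 57 + 11  ⟹  11 = (1)·68 + (-1)·57
57 = 5 × 11 + 2  ⟹  2 = (-5)·68 + (6)·57
11 = 5 × 2 + 1  ⟹  1 = (26)·68 + (-31)·57
So (-31)·57 ≡ 1 (mod 68), i.e. 57^(-1) ≡ -31 ≡ 37 (mod 68).
Check: 57 × 37 = 2109 ≡ 1 (mod 68)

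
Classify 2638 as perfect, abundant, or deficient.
deficient

Proper divisors of 2638: sum = 1 + 2 + 1319 = 1322
Since 1322 < 2638, 2638 is deficient.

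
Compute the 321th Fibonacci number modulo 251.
150

Matrix identity: Q^n = [[F_(n+1), F_n], [F_n, F_(n-1)]] with Q = [[1,1],[1,0]].
n = 321 = 101000001₂. Square-and-multiply, entries mod 251:
Q^1 = [[1,1],[1,0]]
Q^2 = (Q^1)² = [[2,1],[1,1]]
Q^5 = (Q^2)²·Q = [[8,5],[5,3]]
Q^10 = (Q^5)² = [[89,55],[55,34]]
Q^20 = (Q^10)² = [[153,239],[239,165]]
Q^40 = (Q^20)² = [[210,200],[200,10]]
Q^80 = (Q^40)² = [[15,75],[75,191]]
Q^160 = (Q^80)² = [[77,139],[139,189]]
Q^321 = (Q^160)²·Q = [[227,150],[150,77]]
F_321 mod 251 = Q^321[0][1] = 150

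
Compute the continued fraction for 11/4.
[2; 1, 3]

Euclidean algorithm steps:
11 = 2 × 4 + 3
4 = 1 × 3 + 1
3 = 3 × 1 + 0
Continued fraction: [2; 1, 3]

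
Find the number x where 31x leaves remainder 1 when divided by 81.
34

gcd(31, 81) = 1, so the inverse exists.
Extended Euclidean algorithm on (81, 31):
81 = 2 × 31 + 19  ⟹  19 = (1)·81 + (-2)·31
31 = 1 × 19 + 12  ⟹  12 = (-1)·81 + (3)·31
19 = 1 × 12 + 7  ⟹  7 = (2)·81 + (-5)·31
12 = 1 × 7 + 5  ⟹  5 = (-3)·81 + (8)·31
7 = 1 × 5 + 2  ⟹  2 = (5)·81 + (-13)·31
5 = 2 × 2 + 1  ⟹  1 = (-13)·81 + (34)·31
So (34)·31 ≡ 1 (mod 81), i.e. 31^(-1) ≡ 34 (mod 81).
Check: 31 × 34 = 1054 ≡ 1 (mod 81)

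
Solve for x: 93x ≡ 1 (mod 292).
157

gcd(93, 292) = 1, so the inverse exists.
Extended Euclidean algorithm on (292, 93):
292 = 3 × 93 + 13  ⟹  13 = (1)·292 + (-3)·93
93 = 7 × 13 + 2  ⟹  2 = (-7)·292 + (22)·93
13 = 6 × 2 + 1  ⟹  1 = (43)·292 + (-135)·93
So (-135)·93 ≡ 1 (mod 292), i.e. 93^(-1) ≡ -135 ≡ 157 (mod 292).
Check: 93 × 157 = 14601 ≡ 1 (mod 292)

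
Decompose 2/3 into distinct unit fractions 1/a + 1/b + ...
1/2 + 1/6

Greedy algorithm:
2/3: ceiling(3/2) = 2, use 1/2
1/6: ceiling(6/1) = 6, use 1/6
Result: 2/3 = 1/2 + 1/6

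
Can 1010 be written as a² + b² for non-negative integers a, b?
7² + 31² (a=7, b=31)

Factorization: 1010 = 2 × 5 × 101
By Fermat: n is sum of two squares iff every prime p ≡ 3 (mod 4) appears to even power.
All primes ≡ 3 (mod 4) appear to even power.
Search a = 0, 1, 2, … for 1010 - a² a perfect square: first hit at a = 7: 1010 - 49 = 961 = 31².
1010 = 7² + 31² = 49 + 961 ✓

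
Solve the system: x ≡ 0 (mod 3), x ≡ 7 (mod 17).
24

Using Chinese Remainder Theorem:
M = 3 × 17 = 51
M1 = 17, M2 = 3
y1 = 17^(-1) mod 3 = 2
y2 = 3^(-1) mod 17 = 6
x = (0×17×2 + 7×3×6) mod 51 = 24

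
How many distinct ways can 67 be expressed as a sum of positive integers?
2679689

p(n) counts ways to write n as a sum of positive integers (order ignored).
Euler's pentagonal recurrence: p(k) = p(k-1) + p(k-2) - p(k-5) - p(k-7) + p(k-12) + p(k-15) - ... (offsets j(3j∓1)/2, signs ++--, p(0)=1, p(<0)=0).
DP table for k = 0..66: p(0)=1, p(1)=1, p(2)=2, p(3)=3, p(4)=5, p(5)=7, p(6)=11, p(7)=15, p(8)=22, p(9)=30, p(10)=42, p(11)=56, p(12)=77, p(13)=101, p(14)=135, p(15)=176, p(16)=231, p(17)=297, p(18)=385, p(19)=490, p(20)=627, p(21)=792, p(22)=1002, p(23)=1255, p(24)=1575, p(25)=1958, p(26)=2436, p(27)=3010, p(28)=3718, p(29)=4565, p(30)=5604, p(31)=6842, p(32)=8349, p(33)=10143, p(34)=12310, p(35)=14883, p(36)=17977, p(37)=21637, p(38)=26015, p(39)=31185, p(40)=37338, p(41)=44583, p(42)=53174, p(43)=63261, p(44)=75175, p(45)=89134, p(46)=105558, p(47)=124754, p(48)=147273, p(49)=173525, p(50)=204226, p(51)=239943, p(52)=281589, p(53)=329931, p(54)=386155, p(55)=451276, p(56)=526823, p(57)=614154, p(58)=715220, p(59)=831820, p(60)=966467, p(61)=1121505, p(62)=1300156, p(63)=1505499, p(64)=1741630, p(65)=2012558, p(66)=2323520.
Final step: p(67) = p(66) + p(65) - p(62) - p(60) + p(55) + p(52) - p(45) - p(41) + p(32) + p(27) - p(16) - p(10)
= 2323520 + 2012558 - 1300156 - 966467 + 451276 + 281589 - 89134 - 44583 + 8349 + 3010 - 231 - 42
= 2679689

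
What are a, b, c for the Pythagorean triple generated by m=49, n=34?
(1245, 3332, 3557)

Euclid's formula: a = m² - n², b = 2mn, c = m² + n²
m = 49, n = 34
a = 49² - 34² = 2401 - 1156 = 1245
b = 2 × 49 × 34 = 3332
c = 49² + 34² = 2401 + 1156 = 3557
Verification: 1245² + 3332² = 1550025 + 11102224 = 12652249 = 3557² ✓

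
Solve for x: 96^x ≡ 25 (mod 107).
38

Baby-step giant-step with step n = ⌈√107⌉ = 11.
Baby steps 96^j mod 107 (j:value) for j=0..10: 0:1, 1:96, 2:14, 3:60, 4:89, 5:91, 6:69, 7:97, 8:3, 9:74, 10:42.
Giant-step multiplier: 96^(-11) ≡ 96^(106-11) = 96^95 ≡ 22 (mod 107).
Giant steps γ_i = 25·22^i mod 107: γ_0=25, γ_1=15, γ_2=9, γ_3=91 (in table at j=5).
x = i·n + j = 3·11 + 5 = 38.
Check: 96^38 ≡ 25 (mod 107).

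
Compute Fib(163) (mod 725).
92

Matrix identity: Q^n = [[F_(n+1), F_n], [F_n, F_(n-1)]] with Q = [[1,1],[1,0]].
n = 163 = 10100011₂. Square-and-multiply, entries mod 725:
Q^1 = [[1,1],[1,0]]
Q^2 = (Q^1)² = [[2,1],[1,1]]
Q^5 = (Q^2)²·Q = [[8,5],[5,3]]
Q^10 = (Q^5)² = [[89,55],[55,34]]
Q^20 = (Q^10)² = [[71,240],[240,556]]
Q^40 = (Q^20)² = [[291,405],[405,611]]
Q^81 = (Q^40)²·Q = [[666,31],[31,635]]
Q^163 = (Q^81)²·Q = [[548,92],[92,456]]
F_163 mod 725 = Q^163[0][1] = 92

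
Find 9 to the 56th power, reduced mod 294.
165

Repeated squaring. Binary of 56 = 111000.
9^1 ≡ 9 (mod 294); 9^2 ≡ 81 (mod 294); 9^4 ≡ 93 (mod 294); 9^8 ≡ 123 (mod 294); 9^16 ≡ 135 (mod 294); 9^32 ≡ 291 (mod 294)
9^56 = 9^8 × 9^16 × 9^32 ≡ 165 (mod 294)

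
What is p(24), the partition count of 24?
1575

p(n) counts ways to write n as a sum of positive integers (order ignored).
Euler's pentagonal recurrence: p(k) = p(k-1) + p(k-2) - p(k-5) - p(k-7) + p(k-12) + p(k-15) - ... (offsets j(3j∓1)/2, signs ++--, p(0)=1, p(<0)=0).
DP table for k = 0..23: p(0)=1, p(1)=1, p(2)=2, p(3)=3, p(4)=5, p(5)=7, p(6)=11, p(7)=15, p(8)=22, p(9)=30, p(10)=42, p(11)=56, p(12)=77, p(13)=101, p(14)=135, p(15)=176, p(16)=231, p(17)=297, p(18)=385, p(19)=490, p(20)=627, p(21)=792, p(22)=1002, p(23)=1255.
Final step: p(24) = p(23) + p(22) - p(19) - p(17) + p(12) + p(9) - p(2)
= 1255 + 1002 - 490 - 297 + 77 + 30 - 2
= 1575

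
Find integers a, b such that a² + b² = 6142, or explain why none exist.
Not possible

Factorization: 6142 = 2 × 37 × 83
By Fermat: n is sum of two squares iff every prime p ≡ 3 (mod 4) appears to even power.
Prime(s) ≡ 3 (mod 4) with odd exponent: [(83, 1)]
Therefore 6142 cannot be expressed as a² + b².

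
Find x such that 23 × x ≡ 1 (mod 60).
47

gcd(23, 60) = 1, so the inverse exists.
Extended Euclidean algorithm on (60, 23):
60 = 2 × 23 + 14  ⟹  14 = (1)·60 + (-2)·23
23 = 1 × 14 + 9  ⟹  9 = (-1)·60 + (3)·23
14 = 1 × 9 + 5  ⟹  5 = (2)·60 + (-5)·23
9 = 1 × 5 + 4  ⟹  4 = (-3)·60 + (8)·23
5 = 1 × 4 + 1  ⟹  1 = (5)·60 + (-13)·23
So (-13)·23 ≡ 1 (mod 60), i.e. 23^(-1) ≡ -13 ≡ 47 (mod 60).
Check: 23 × 47 = 1081 ≡ 1 (mod 60)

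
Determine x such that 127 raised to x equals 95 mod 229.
190

Baby-step giant-step with step n = ⌈√229⌉ = 16.
Baby steps 127^j mod 229 (j:value) for j=0..15: 0:1, 1:127, 2:99, 3:207, 4:183, 5:112, 6:26, 7:96, 8:55, 9:115, 10:178, 11:164, 12:218, 13:206, 14:56, 15:13.
Giant-step multiplier: 127^(-16) ≡ 127^(228-16) = 127^212 ≡ 167 (mod 229).
Giant steps γ_i = 95·167^i mod 229: γ_0=95, γ_1=64, γ_2=154, γ_3=70, γ_4=11, γ_5=5, γ_6=148, γ_7=213, γ_8=76, γ_9=97, γ_10=169, γ_11=56 (in table at j=14).
x = i·n + j = 11·16 + 14 = 190.
Check: 127^190 ≡ 95 (mod 229).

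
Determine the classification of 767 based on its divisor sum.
deficient

Proper divisors of 767: sum = 1 + 13 + 59 = 73
Since 73 < 767, 767 is deficient.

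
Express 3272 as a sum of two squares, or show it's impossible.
34² + 46² (a=34, b=46)

Factorization: 3272 = 2^3 × 409
By Fermat: n is sum of two squares iff every prime p ≡ 3 (mod 4) appears to even power.
All primes ≡ 3 (mod 4) appear to even power.
Search a = 0, 1, 2, … for 3272 - a² a perfect square: first hit at a = 34: 3272 - 1156 = 2116 = 46².
3272 = 34² + 46² = 1156 + 2116 ✓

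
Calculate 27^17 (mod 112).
27

Repeated squaring. Binary of 17 = 10001.
27^1 ≡ 27 (mod 112); 27^2 ≡ 57 (mod 112); 27^4 ≡ 1 (mod 112); 27^8 ≡ 1 (mod 112); 27^16 ≡ 1 (mod 112)
27^17 = 27^1 × 27^16 ≡ 27 (mod 112)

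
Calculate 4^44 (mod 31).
8

Repeated squaring. Binary of 44 = 101100.
4^1 ≡ 4 (mod 31); 4^2 ≡ 16 (mod 31); 4^4 ≡ 8 (mod 31); 4^8 ≡ 2 (mod 31); 4^16 ≡ 4 (mod 31); 4^32 ≡ 16 (mod 31)
4^44 = 4^4 × 4^8 × 4^32 ≡ 8 (mod 31)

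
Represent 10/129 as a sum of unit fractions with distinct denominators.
1/13 + 1/1677

Greedy algorithm:
10/129: ceiling(129/10) = 13, use 1/13
1/1677: ceiling(1677/1) = 1677, use 1/1677
Result: 10/129 = 1/13 + 1/1677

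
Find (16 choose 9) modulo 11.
0

Using Lucas' theorem:
Write n=16 and k=9 in base 11:
n in base 11: [1, 5]
k in base 11: [0, 9]
C(16,9) mod 11 = ∏ C(n_i, k_i) mod 11
Digit binomials (mod 11): C(1,0) = 1; C(5,9) = 0 (k_i > n_i)
Product: 1 × 0 = 0 ≡ 0 (mod 11)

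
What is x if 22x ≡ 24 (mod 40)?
x ≡ 12 (mod 20)

gcd(22, 40) = 2, which divides 24, so solutions exist.
Divide through by 2: 11x ≡ 12 (mod 20).
Find 11^(-1) mod 20 by the extended Euclidean algorithm:
20 = 1 × 11 + 9  ⟹  9 = (1)·20 + (-1)·11
11 = 1 × 9 + 2  ⟹  2 = (-1)·20 + (2)·11
9 = 4 × 2 + 1  ⟹  1 = (5)·20 + (-9)·11
So (-9)·11 ≡ 1 (mod 20), i.e. 11^(-1) ≡ -9 ≡ 11 (mod 20).
x ≡ 11 × 12 = 132 ≡ 12 (mod 20).
Check: 22 × 12 = 264 ≡ 24 (mod 40).
x ≡ 12 (mod 20), giving 2 solutions mod 40.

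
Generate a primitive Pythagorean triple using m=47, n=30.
(1309, 2820, 3109)

Euclid's formula: a = m² - n², b = 2mn, c = m² + n²
m = 47, n = 30
a = 47² - 30² = 2209 - 900 = 1309
b = 2 × 47 × 30 = 2820
c = 47² + 30² = 2209 + 900 = 3109
Verification: 1309² + 2820² = 1713481 + 7952400 = 9665881 = 3109² ✓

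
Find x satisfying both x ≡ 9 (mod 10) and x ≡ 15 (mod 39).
249

Using Chinese Remainder Theorem:
M = 10 × 39 = 390
M1 = 39, M2 = 10
y1 = 39^(-1) mod 10 = 9
y2 = 10^(-1) mod 39 = 4
x = (9×39×9 + 15×10×4) mod 390 = 249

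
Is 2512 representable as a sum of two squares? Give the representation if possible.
24² + 44² (a=24, b=44)

Factorization: 2512 = 2^4 × 157
By Fermat: n is sum of two squares iff every prime p ≡ 3 (mod 4) appears to even power.
All primes ≡ 3 (mod 4) appear to even power.
Search a = 0, 1, 2, … for 2512 - a² a perfect square: first hit at a = 24: 2512 - 576 = 1936 = 44².
2512 = 24² + 44² = 576 + 1936 ✓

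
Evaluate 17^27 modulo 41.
28

Repeated squaring. Binary of 27 = 11011.
17^1 ≡ 17 (mod 41); 17^2 ≡ 2 (mod 41); 17^4 ≡ 4 (mod 41); 17^8 ≡ 16 (mod 41); 17^16 ≡ 10 (mod 41)
17^27 = 17^1 × 17^2 × 17^8 × 17^16 ≡ 28 (mod 41)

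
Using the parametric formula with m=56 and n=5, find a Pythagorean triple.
(3111, 560, 3161)

Euclid's formula: a = m² - n², b = 2mn, c = m² + n²
m = 56, n = 5
a = 56² - 5² = 3136 - 25 = 3111
b = 2 × 56 × 5 = 560
c = 56² + 5² = 3136 + 25 = 3161
Verification: 3111² + 560² = 9678321 + 313600 = 9991921 = 3161² ✓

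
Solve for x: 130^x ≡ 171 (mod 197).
88

Baby-step giant-step with step n = ⌈√197⌉ = 15.
Baby steps 130^j mod 197 (j:value) for j=0..14: 0:1, 1:130, 2:155, 3:56, 4:188, 5:12, 6:181, 7:87, 8:81, 9:89, 10:144, 11:5, 12:59, 13:184, 14:83.
Giant-step multiplier: 130^(-15) ≡ 130^(196-15) = 130^181 ≡ 35 (mod 197).
Giant steps γ_i = 171·35^i mod 197: γ_0=171, γ_1=75, γ_2=64, γ_3=73, γ_4=191, γ_5=184 (in table at j=13).
x = i·n + j = 5·15 + 13 = 88.
Check: 130^88 ≡ 171 (mod 197).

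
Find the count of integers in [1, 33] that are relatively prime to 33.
20

33 = 3 × 11
φ(n) = n × ∏(1 - 1/p) for each prime p dividing n
φ(33) = 33 × (1 - 1/3) × (1 - 1/11) = 20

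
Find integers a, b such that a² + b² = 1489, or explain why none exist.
20² + 33² (a=20, b=33)

Factorization: 1489 = 1489
By Fermat: n is sum of two squares iff every prime p ≡ 3 (mod 4) appears to even power.
All primes ≡ 3 (mod 4) appear to even power.
Search a = 0, 1, 2, … for 1489 - a² a perfect square: first hit at a = 20: 1489 - 400 = 1089 = 33².
1489 = 20² + 33² = 400 + 1089 ✓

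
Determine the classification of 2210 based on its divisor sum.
abundant

Proper divisors of 2210: sum = 1 + 2 + 5 + 10 + 13 + 17 + 26 + 34 + 65 + 85 + 130 + 170 + 221 + 442 + 1105 = 2326
Since 2326 > 2210, 2210 is abundant.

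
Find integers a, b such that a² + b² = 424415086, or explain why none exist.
Not possible

Factorization: 424415086 = 2 × 37 × 179^3
By Fermat: n is sum of two squares iff every prime p ≡ 3 (mod 4) appears to even power.
Prime(s) ≡ 3 (mod 4) with odd exponent: [(179, 3)]
Therefore 424415086 cannot be expressed as a² + b².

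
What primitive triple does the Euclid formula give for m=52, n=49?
(303, 5096, 5105)

Euclid's formula: a = m² - n², b = 2mn, c = m² + n²
m = 52, n = 49
a = 52² - 49² = 2704 - 2401 = 303
b = 2 × 52 × 49 = 5096
c = 52² + 49² = 2704 + 2401 = 5105
Verification: 303² + 5096² = 91809 + 25969216 = 26061025 = 5105² ✓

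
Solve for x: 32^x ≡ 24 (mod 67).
48

Baby-step giant-step with step n = ⌈√67⌉ = 9.
Baby steps 32^j mod 67 (j:value) for j=0..8: 0:1, 1:32, 2:19, 3:5, 4:26, 5:28, 6:25, 7:63, 8:6.
Giant-step multiplier: 32^(-9) ≡ 32^(66-9) = 32^57 ≡ 52 (mod 67).
Giant steps γ_i = 24·52^i mod 67: γ_0=24, γ_1=42, γ_2=40, γ_3=3, γ_4=22, γ_5=5 (in table at j=3).
x = i·n + j = 5·9 + 3 = 48.
Check: 32^48 ≡ 24 (mod 67).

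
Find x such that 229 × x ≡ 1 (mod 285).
229

gcd(229, 285) = 1, so the inverse exists.
Extended Euclidean algorithm on (285, 229):
285 = 1 × 229 + 56  ⟹  56 = (1)·285 + (-1)·229
229 = 4 × 56 + 5  ⟹  5 = (-4)·285 + (5)·229
56 = 11 × 5 + 1  ⟹  1 = (45)·285 + (-56)·229
So (-56)·229 ≡ 1 (mod 285), i.e. 229^(-1) ≡ -56 ≡ 229 (mod 285).
Check: 229 × 229 = 52441 ≡ 1 (mod 285)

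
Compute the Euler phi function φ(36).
12

36 = 2^2 × 3^2
φ(n) = n × ∏(1 - 1/p) for each prime p dividing n
φ(36) = 36 × (1 - 1/2) × (1 - 1/3) = 12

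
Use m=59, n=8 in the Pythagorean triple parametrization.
(3417, 944, 3545)

Euclid's formula: a = m² - n², b = 2mn, c = m² + n²
m = 59, n = 8
a = 59² - 8² = 3481 - 64 = 3417
b = 2 × 59 × 8 = 944
c = 59² + 8² = 3481 + 64 = 3545
Verification: 3417² + 944² = 11675889 + 891136 = 12567025 = 3545² ✓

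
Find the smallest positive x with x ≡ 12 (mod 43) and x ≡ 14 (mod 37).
1087

Using Chinese Remainder Theorem:
M = 43 × 37 = 1591
M1 = 37, M2 = 43
y1 = 37^(-1) mod 43 = 7
y2 = 43^(-1) mod 37 = 31
x = (12×37×7 + 14×43×31) mod 1591 = 1087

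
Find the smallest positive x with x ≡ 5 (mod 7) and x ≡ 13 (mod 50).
313

Using Chinese Remainder Theorem:
M = 7 × 50 = 350
M1 = 50, M2 = 7
y1 = 50^(-1) mod 7 = 1
y2 = 7^(-1) mod 50 = 43
x = (5×50×1 + 13×7×43) mod 350 = 313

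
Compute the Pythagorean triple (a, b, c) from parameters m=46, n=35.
(891, 3220, 3341)

Euclid's formula: a = m² - n², b = 2mn, c = m² + n²
m = 46, n = 35
a = 46² - 35² = 2116 - 1225 = 891
b = 2 × 46 × 35 = 3220
c = 46² + 35² = 2116 + 1225 = 3341
Verification: 891² + 3220² = 793881 + 10368400 = 11162281 = 3341² ✓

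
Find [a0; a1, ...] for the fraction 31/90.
[0; 2, 1, 9, 3]

Euclidean algorithm steps:
31 = 0 × 90 + 31
90 = 2 × 31 + 28
31 = 1 × 28 + 3
28 = 9 × 3 + 1
3 = 3 × 1 + 0
Continued fraction: [0; 2, 1, 9, 3]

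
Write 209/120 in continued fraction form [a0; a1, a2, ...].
[1; 1, 2, 1, 6, 1, 3]

Euclidean algorithm steps:
209 = 1 × 120 + 89
120 = 1 × 89 + 31
89 = 2 × 31 + 27
31 = 1 × 27 + 4
27 = 6 × 4 + 3
4 = 1 × 3 + 1
3 = 3 × 1 + 0
Continued fraction: [1; 1, 2, 1, 6, 1, 3]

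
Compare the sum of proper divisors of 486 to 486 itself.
abundant

Proper divisors of 486: sum = 1 + 2 + 3 + 6 + 9 + 18 + 27 + 54 + 81 + 162 + 243 = 606
Since 606 > 486, 486 is abundant.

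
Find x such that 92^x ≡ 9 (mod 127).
68

Baby-step giant-step with step n = ⌈√127⌉ = 12.
Baby steps 92^j mod 127 (j:value) for j=0..11: 0:1, 1:92, 2:82, 3:51, 4:120, 5:118, 6:61, 7:24, 8:49, 9:63, 10:81, 11:86.
Giant-step multiplier: 92^(-12) ≡ 92^(126-12) = 92^114 ≡ 117 (mod 127).
Giant steps γ_i = 9·117^i mod 127: γ_0=9, γ_1=37, γ_2=11, γ_3=17, γ_4=84, γ_5=49 (in table at j=8).
x = i·n + j = 5·12 + 8 = 68.
Check: 92^68 ≡ 9 (mod 127).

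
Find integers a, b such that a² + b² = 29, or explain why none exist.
2² + 5² (a=2, b=5)

Factorization: 29 = 29
By Fermat: n is sum of two squares iff every prime p ≡ 3 (mod 4) appears to even power.
All primes ≡ 3 (mod 4) appear to even power.
Search a = 0, 1, 2, … for 29 - a² a perfect square: first hit at a = 2: 29 - 4 = 25 = 5².
29 = 2² + 5² = 4 + 25 ✓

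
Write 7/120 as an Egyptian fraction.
1/18 + 1/360

Greedy algorithm:
7/120: ceiling(120/7) = 18, use 1/18
1/360: ceiling(360/1) = 360, use 1/360
Result: 7/120 = 1/18 + 1/360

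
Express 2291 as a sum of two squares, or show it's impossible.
Not possible

Factorization: 2291 = 29 × 79
By Fermat: n is sum of two squares iff every prime p ≡ 3 (mod 4) appears to even power.
Prime(s) ≡ 3 (mod 4) with odd exponent: [(79, 1)]
Therefore 2291 cannot be expressed as a² + b².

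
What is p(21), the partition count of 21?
792

p(n) counts ways to write n as a sum of positive integers (order ignored).
Euler's pentagonal recurrence: p(k) = p(k-1) + p(k-2) - p(k-5) - p(k-7) + p(k-12) + p(k-15) - ... (offsets j(3j∓1)/2, signs ++--, p(0)=1, p(<0)=0).
DP table for k = 0..20: p(0)=1, p(1)=1, p(2)=2, p(3)=3, p(4)=5, p(5)=7, p(6)=11, p(7)=15, p(8)=22, p(9)=30, p(10)=42, p(11)=56, p(12)=77, p(13)=101, p(14)=135, p(15)=176, p(16)=231, p(17)=297, p(18)=385, p(19)=490, p(20)=627.
Final step: p(21) = p(20) + p(19) - p(16) - p(14) + p(9) + p(6)
= 627 + 490 - 231 - 135 + 30 + 11
= 792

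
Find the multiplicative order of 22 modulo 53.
52

53 is prime, so ord(22) divides φ(53) = 52.
Divisors of 52: 1, 2, 4, 13, 26, 52.
Repeated squaring: 22^1 ≡ 22, 22^2 ≡ 7, 22^4 ≡ 49, 22^8 ≡ 16, 22^16 ≡ 44, 22^32 ≡ 28 (mod 53).
Test 22^d mod 53 for each divisor d in increasing order:
22^1 ≡ 22
22^2 ≡ 7
22^4 ≡ 49
22^13 = 22^8·22^4·22^1 ≡ 23
22^26 = 22^16·22^8·22^2 ≡ 52
22^52 = 22^32·22^16·22^4 ≡ 1  ← first divisor giving 1
The order is 52.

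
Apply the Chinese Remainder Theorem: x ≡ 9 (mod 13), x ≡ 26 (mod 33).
191

Using Chinese Remainder Theorem:
M = 13 × 33 = 429
M1 = 33, M2 = 13
y1 = 33^(-1) mod 13 = 2
y2 = 13^(-1) mod 33 = 28
x = (9×33×2 + 26×13×28) mod 429 = 191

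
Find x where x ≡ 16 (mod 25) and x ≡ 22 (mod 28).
666

Using Chinese Remainder Theorem:
M = 25 × 28 = 700
M1 = 28, M2 = 25
y1 = 28^(-1) mod 25 = 17
y2 = 25^(-1) mod 28 = 9
x = (16×28×17 + 22×25×9) mod 700 = 666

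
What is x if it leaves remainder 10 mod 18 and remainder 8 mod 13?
190

Using Chinese Remainder Theorem:
M = 18 × 13 = 234
M1 = 13, M2 = 18
y1 = 13^(-1) mod 18 = 7
y2 = 18^(-1) mod 13 = 8
x = (10×13×7 + 8×18×8) mod 234 = 190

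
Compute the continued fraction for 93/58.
[1; 1, 1, 1, 1, 11]

Euclidean algorithm steps:
93 = 1 × 58 + 35
58 = 1 × 35 + 23
35 = 1 × 23 + 12
23 = 1 × 12 + 11
12 = 1 × 11 + 1
11 = 11 × 1 + 0
Continued fraction: [1; 1, 1, 1, 1, 11]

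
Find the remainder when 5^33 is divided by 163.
23

Repeated squaring. Binary of 33 = 100001.
5^1 ≡ 5 (mod 163); 5^2 ≡ 25 (mod 163); 5^4 ≡ 136 (mod 163); 5^8 ≡ 77 (mod 163); 5^16 ≡ 61 (mod 163); 5^32 ≡ 135 (mod 163)
5^33 = 5^1 × 5^32 ≡ 23 (mod 163)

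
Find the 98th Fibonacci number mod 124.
21

Matrix identity: Q^n = [[F_(n+1), F_n], [F_n, F_(n-1)]] with Q = [[1,1],[1,0]].
n = 98 = 1100010₂. Square-and-multiply, entries mod 124:
Q^1 = [[1,1],[1,0]]
Q^3 = (Q^1)²·Q = [[3,2],[2,1]]
Q^6 = (Q^3)² = [[13,8],[8,5]]
Q^12 = (Q^6)² = [[109,20],[20,89]]
Q^24 = (Q^12)² = [[5,116],[116,13]]
Q^49 = (Q^24)²·Q = [[69,89],[89,104]]
Q^98 = (Q^49)² = [[34,21],[21,13]]
F_98 mod 124 = Q^98[0][1] = 21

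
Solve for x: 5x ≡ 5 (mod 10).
x ≡ 1 (mod 2)

gcd(5, 10) = 5, which divides 5, so solutions exist.
Divide through by 5: x ≡ 1 (mod 2).
The coefficient of x is now 1, so x ≡ 1 (mod 2).
Check: 5 × 1 = 5 ≡ 5 (mod 10).
x ≡ 1 (mod 2), giving 5 solutions mod 10.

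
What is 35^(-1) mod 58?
5

gcd(35, 58) = 1, so the inverse exists.
Extended Euclidean algorithm on (58, 35):
58 = 1 × 35 + 23  ⟹  23 = (1)·58 + (-1)·35
35 = 1 × 23 + 12  ⟹  12 = (-1)·58 + (2)·35
23 = 1 × 12 + 11  ⟹  11 = (2)·58 + (-3)·35
12 = 1 × 11 + 1  ⟹  1 = (-3)·58 + (5)·35
So (5)·35 ≡ 1 (mod 58), i.e. 35^(-1) ≡ 5 (mod 58).
Check: 35 × 5 = 175 ≡ 1 (mod 58)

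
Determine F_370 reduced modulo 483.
106

Matrix identity: Q^n = [[F_(n+1), F_n], [F_n, F_(n-1)]] with Q = [[1,1],[1,0]].
n = 370 = 101110010₂. Square-and-multiply, entries mod 483:
Q^1 = [[1,1],[1,0]]
Q^2 = (Q^1)² = [[2,1],[1,1]]
Q^5 = (Q^2)²·Q = [[8,5],[5,3]]
Q^11 = (Q^5)²·Q = [[144,89],[89,55]]
Q^23 = (Q^11)²·Q = [[0,160],[160,323]]
Q^46 = (Q^23)² = [[1,482],[482,2]]
Q^92 = (Q^46)² = [[2,480],[480,5]]
Q^185 = (Q^92)²·Q = [[475,13],[13,462]]
Q^370 = (Q^185)² = [[233,106],[106,127]]
F_370 mod 483 = Q^370[0][1] = 106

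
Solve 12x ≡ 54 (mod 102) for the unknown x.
x ≡ 13 (mod 17)

gcd(12, 102) = 6, which divides 54, so solutions exist.
Divide through by 6: 2x ≡ 9 (mod 17).
Find 2^(-1) mod 17 by the extended Euclidean algorithm:
17 = 8 × 2 + 1  ⟹  1 = (1)·17 + (-8)·2
So (-8)·2 ≡ 1 (mod 17), i.e. 2^(-1) ≡ -8 ≡ 9 (mod 17).
x ≡ 9 × 9 = 81 ≡ 13 (mod 17).
Check: 12 × 13 = 156 ≡ 54 (mod 102).
x ≡ 13 (mod 17), giving 6 solutions mod 102.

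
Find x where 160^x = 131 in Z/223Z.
92

Baby-step giant-step with step n = ⌈√223⌉ = 15.
Baby steps 160^j mod 223 (j:value) for j=0..14: 0:1, 1:160, 2:178, 3:159, 4:18, 5:204, 6:82, 7:186, 8:101, 9:104, 10:138, 11:3, 12:34, 13:88, 14:31.
Giant-step multiplier: 160^(-15) ≡ 160^(222-15) = 160^207 ≡ 95 (mod 223).
Giant steps γ_i = 131·95^i mod 223: γ_0=131, γ_1=180, γ_2=152, γ_3=168, γ_4=127, γ_5=23, γ_6=178 (in table at j=2).
x = i·n + j = 6·15 + 2 = 92.
Check: 160^92 ≡ 131 (mod 223).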